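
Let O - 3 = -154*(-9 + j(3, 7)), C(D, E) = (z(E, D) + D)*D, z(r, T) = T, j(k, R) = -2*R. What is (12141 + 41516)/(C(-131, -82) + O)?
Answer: 53657/37867 ≈ 1.4170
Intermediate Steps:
C(D, E) = 2*D² (C(D, E) = (D + D)*D = (2*D)*D = 2*D²)
O = 3545 (O = 3 - 154*(-9 - 2*7) = 3 - 154*(-9 - 14) = 3 - 154*(-23) = 3 + 3542 = 3545)
(12141 + 41516)/(C(-131, -82) + O) = (12141 + 41516)/(2*(-131)² + 3545) = 53657/(2*17161 + 3545) = 53657/(34322 + 3545) = 53657/37867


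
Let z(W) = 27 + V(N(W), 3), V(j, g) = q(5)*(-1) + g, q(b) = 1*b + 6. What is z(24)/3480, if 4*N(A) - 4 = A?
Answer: 19/3480 ≈ 0.0054598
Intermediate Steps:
N(A) = 1 + A/4
q(b) = 6 + b (q(b) = b + 6 = 6 + b)
V(j, g) = -11 + g (V(j, g) = (6 + 5)*(-1) + g = 11*(-1) + g = -11 + g)
z(W) = 19 (z(W) = 27 + (-11 + 3) = 27 - 8 = 19)
z(24)/3480 = 19/3480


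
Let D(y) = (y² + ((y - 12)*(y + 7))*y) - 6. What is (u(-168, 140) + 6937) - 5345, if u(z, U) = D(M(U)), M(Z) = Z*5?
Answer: 340982786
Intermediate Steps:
M(Z) = 5*Z
D(y) = -6 + y² + y*(-12 + y)*(7 + y) (D(y) = (y² + ((-12 + y)*(7 + y))*y) - 6 = (y² + y*(-12 + y)*(7 + y)) - 6 = -6 + y² + y*(-12 + y)*(7 + y))
u(z, U) = -6 - 420*U - 100*U² + 125*U³ (u(z, U) = -6 + (5*U)³ - 420*U - 4*25*U² = -6 + 125*U³ - 420*U - 100*U² = -6 - 420*U - 100*U² + 125*U³)
(u(-168, 140) + 6937) - 5345 = ((-6 - 420*140 - 100*140² + 125*140³) + 6937) - 5345 = ((-6 - 58800 - 100*19600 + 125*2744000) + 6937) - 5345 = ((-6 - 58800 - 1960000 + 343000000) + 6937) - 5345 = (340981194 + 6937) - 5345 = 340988131 - 5345 = 340982786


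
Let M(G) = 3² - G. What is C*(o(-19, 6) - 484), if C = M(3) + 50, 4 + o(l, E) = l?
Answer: -28392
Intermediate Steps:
o(l, E) = -4 + l
M(G) = 9 - G
C = 56 (C = (9 - 1*3) + 50 = (9 - 3) + 50 = 6 + 50 = 56)
C*(o(-19, 6) - 484) = 56*((-4 - 19) - 484) = 56*(-23 - 484) = 56*(-507) = -28392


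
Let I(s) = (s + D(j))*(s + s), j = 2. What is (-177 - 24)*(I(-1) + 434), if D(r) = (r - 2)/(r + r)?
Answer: -87636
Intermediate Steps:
D(r) = (-2 + r)/(2*r) (D(r) = (-2 + r)/((2*r)) = (-2 + r)*(1/(2*r)) = (-2 + r)/(2*r))
I(s) = 2*s**2 (I(s) = (s + (1/2)*(-2 + 2)/2)*(s + s) = (s + (1/2)*(1/2)*0)*(2*s) = (s + 0)*(2*s) = s*(2*s) = 2*s**2)
(-177 - 24)*(I(-1) + 434) = (-177 - 24)*(2*(-1)**2 + 434) = -201*(2*1 + 434) = -201*(2 + 434) = -201*436 = -87636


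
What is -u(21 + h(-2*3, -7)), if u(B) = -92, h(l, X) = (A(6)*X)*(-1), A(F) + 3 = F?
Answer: 92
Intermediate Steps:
A(F) = -3 + F
h(l, X) = -3*X (h(l, X) = ((-3 + 6)*X)*(-1) = (3*X)*(-1) = -3*X)
-u(21 + h(-2*3, -7)) = -1*(-92) = 92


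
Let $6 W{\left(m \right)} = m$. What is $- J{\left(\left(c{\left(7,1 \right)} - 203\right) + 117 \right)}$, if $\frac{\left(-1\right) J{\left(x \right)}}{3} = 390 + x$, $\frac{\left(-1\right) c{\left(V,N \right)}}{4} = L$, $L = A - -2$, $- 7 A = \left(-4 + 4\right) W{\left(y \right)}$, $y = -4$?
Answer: $888$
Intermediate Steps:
$W{\left(m \right)} = \frac{m}{6}$
$A = 0$ ($A = - \frac{\left(-4 + 4\right) \frac{1}{6} \left(-4\right)}{7} = - \frac{0 \left(- \frac{2}{3}\right)}{7} = \left(- \frac{1}{7}\right) 0 = 0$)
$L = 2$ ($L = 0 - -2 = 0 + 2 = 2$)
$c{\left(V,N \right)} = -8$ ($c{\left(V,N \right)} = \left(-4\right) 2 = -8$)
$J{\left(x \right)} = -1170 - 3 x$ ($J{\left(x \right)} = - 3 \left(390 + x\right) = -1170 - 3 x$)
$- J{\left(\left(c{\left(7,1 \right)} - 203\right) + 117 \right)} = - (-1170 - 3 \left(\left(-8 - 203\right) + 117\right)) = - (-1170 - 3 \left(-211 + 117\right)) = - (-1170 - -282) = - (-1170 + 282) = \left(-1\right) \left(-888\right) = 888$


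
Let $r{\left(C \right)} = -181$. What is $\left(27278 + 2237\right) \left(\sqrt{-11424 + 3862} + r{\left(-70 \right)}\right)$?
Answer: $-5342215 + 29515 i \sqrt{7562} \approx -5.3422 \cdot 10^{6} + 2.5666 \cdot 10^{6} i$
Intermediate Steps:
$\left(27278 + 2237\right) \left(\sqrt{-11424 + 3862} + r{\left(-70 \right)}\right) = \left(27278 + 2237\right) \left(\sqrt{-11424 + 3862} - 181\right) = 29515 \left(\sqrt{-7562} - 181\right) = 29515 \left(i \sqrt{7562} - 181\right) = 29515 \left(-181 + i \sqrt{7562}\right) = -5342215 + 29515 i \sqrt{7562}$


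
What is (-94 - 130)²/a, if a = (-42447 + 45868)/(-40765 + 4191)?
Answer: -1835137024/3421 ≈ -5.3643e+5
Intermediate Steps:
a = -3421/36574 (a = 3421/(-36574) = 3421*(-1/36574) = -3421/36574 ≈ -0.093536)
(-94 - 130)²/a = (-94 - 130)²/(-3421/36574) = (-224)²*(-36574/3421) = 50176*(-36574/3421) = -1835137024/3421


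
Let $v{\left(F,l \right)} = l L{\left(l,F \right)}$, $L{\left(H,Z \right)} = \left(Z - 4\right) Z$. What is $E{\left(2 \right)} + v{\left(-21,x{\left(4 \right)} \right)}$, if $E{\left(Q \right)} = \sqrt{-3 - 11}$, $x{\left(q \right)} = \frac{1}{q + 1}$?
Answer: $105 + i \sqrt{14} \approx 105.0 + 3.7417 i$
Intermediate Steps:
$x{\left(q \right)} = \frac{1}{1 + q}$
$E{\left(Q \right)} = i \sqrt{14}$ ($E{\left(Q \right)} = \sqrt{-14} = i \sqrt{14}$)
$L{\left(H,Z \right)} = Z \left(-4 + Z\right)$ ($L{\left(H,Z \right)} = \left(-4 + Z\right) Z = Z \left(-4 + Z\right)$)
$v{\left(F,l \right)} = F l \left(-4 + F\right)$ ($v{\left(F,l \right)} = l F \left(-4 + F\right) = F l \left(-4 + F\right)$)
$E{\left(2 \right)} + v{\left(-21,x{\left(4 \right)} \right)} = i \sqrt{14} - \frac{21 \left(-4 - 21\right)}{1 + 4} = i \sqrt{14} - 21 \cdot \frac{1}{5} \left(-25\right) = i \sqrt{14} - \frac{21}{5} \left(-25\right) = i \sqrt{14} + 105 = 105 + i \sqrt{14}$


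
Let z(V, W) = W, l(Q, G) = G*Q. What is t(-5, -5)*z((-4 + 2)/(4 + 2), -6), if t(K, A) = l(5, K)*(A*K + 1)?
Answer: 3900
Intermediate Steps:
t(K, A) = 5*K*(1 + A*K) (t(K, A) = (K*5)*(A*K + 1) = (5*K)*(1 + A*K) = 5*K*(1 + A*K))
t(-5, -5)*z((-4 + 2)/(4 + 2), -6) = (5*(-5)*(1 - 5*(-5)))*(-6) = (5*(-5)*(1 + 25))*(-6) = (5*(-5)*26)*(-6) = -650*(-6) = 3900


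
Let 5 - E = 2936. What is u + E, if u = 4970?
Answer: 2039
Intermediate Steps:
E = -2931 (E = 5 - 1*2936 = 5 - 2936 = -2931)
u + E = 4970 - 2931 = 2039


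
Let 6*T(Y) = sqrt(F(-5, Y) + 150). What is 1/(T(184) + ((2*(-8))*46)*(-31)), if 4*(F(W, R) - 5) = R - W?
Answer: 3285504/74962058455 - 12*sqrt(809)/74962058455 ≈ 4.3824e-5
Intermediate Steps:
F(W, R) = 5 - W/4 + R/4 (F(W, R) = 5 + (R - W)/4 = 5 + (-W/4 + R/4) = 5 - W/4 + R/4)
T(Y) = sqrt(625/4 + Y/4)/6 (T(Y) = sqrt((5 - 1/4*(-5) + Y/4) + 150)/6 = sqrt((5 + 5/4 + Y/4) + 150)/6 = sqrt((25/4 + Y/4) + 150)/6 = sqrt(625/4 + Y/4)/6)
1/(T(184) + ((2*(-8))*46)*(-31)) = 1/(sqrt(625 + 184)/12 + ((2*(-8))*46)*(-31)) = 1/(sqrt(809)/12 - 16*46*(-31)) = 1/(sqrt(809)/12 - 736*(-31)) = 1/(sqrt(809)/12 + 22816) = 1/(22816 + sqrt(809)/12)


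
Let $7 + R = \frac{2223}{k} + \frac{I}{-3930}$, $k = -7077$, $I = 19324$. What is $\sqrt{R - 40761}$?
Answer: $\frac{i \sqrt{876104922815224305}}{4635435} \approx 201.92 i$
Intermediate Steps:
$R = - \frac{56696768}{4635435}$ ($R = -7 + \left(\frac{2223}{-7077} + \frac{19324}{-3930}\right) = -7 + \left(2223 \left(- \frac{1}{7077}\right) + 19324 \left(- \frac{1}{3930}\right)\right) = -7 - \frac{24248723}{4635435} = - \frac{56696768}{4635435} \approx -12.231$)
$\sqrt{R - 40761} = \sqrt{- \frac{56696768}{4635435} - 40761} = \sqrt{- \frac{189001662803}{4635435}} = \frac{i \sqrt{876104922815224305}}{4635435}$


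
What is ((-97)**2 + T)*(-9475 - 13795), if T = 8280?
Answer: -411623030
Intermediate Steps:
((-97)**2 + T)*(-9475 - 13795) = ((-97)**2 + 8280)*(-9475 - 13795) = (9409 + 8280)*(-23270) = 17689*(-23270) = -411623030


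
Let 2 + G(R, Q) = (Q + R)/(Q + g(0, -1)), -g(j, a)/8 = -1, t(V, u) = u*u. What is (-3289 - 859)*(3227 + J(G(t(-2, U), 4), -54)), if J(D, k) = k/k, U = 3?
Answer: -13389744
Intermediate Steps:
t(V, u) = u²
g(j, a) = 8 (g(j, a) = -8*(-1) = 8)
G(R, Q) = -2 + (Q + R)/(8 + Q) (G(R, Q) = -2 + (Q + R)/(Q + 8) = -2 + (Q + R)/(8 + Q))
J(D, k) = 1
(-3289 - 859)*(3227 + J(G(t(-2, U), 4), -54)) = (-3289 - 859)*(3227 + 1) = -4148*3228 = -13389744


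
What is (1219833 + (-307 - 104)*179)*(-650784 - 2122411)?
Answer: -3178813593480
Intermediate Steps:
(1219833 + (-307 - 104)*179)*(-650784 - 2122411) = (1219833 - 411*179)*(-2773195) = (1219833 - 73569)*(-2773195) = 1146264*(-2773195) = -3178813593480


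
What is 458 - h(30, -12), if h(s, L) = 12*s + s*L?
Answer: 458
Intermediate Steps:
h(s, L) = 12*s + L*s
458 - h(30, -12) = 458 - 30*(12 - 12) = 458 - 30*0 = 458 - 1*0 = 458 + 0 = 458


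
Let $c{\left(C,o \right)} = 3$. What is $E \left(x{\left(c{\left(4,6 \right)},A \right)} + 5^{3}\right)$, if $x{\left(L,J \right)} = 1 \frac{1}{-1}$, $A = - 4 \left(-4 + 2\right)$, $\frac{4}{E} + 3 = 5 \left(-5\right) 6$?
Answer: $- \frac{496}{153} \approx -3.2418$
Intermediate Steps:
$E = - \frac{4}{153}$ ($E = \frac{4}{-3 + 5 \left(-5\right) 6} = \frac{4}{-3 - 150} = \frac{4}{-153} = 4 \left(- \frac{1}{153}\right) = - \frac{4}{153} \approx -0.026144$)
$A = 8$ ($A = \left(-4\right) \left(-2\right) = 8$)
$x{\left(L,J \right)} = -1$ ($x{\left(L,J \right)} = 1 \left(-1\right) = -1$)
$E \left(x{\left(c{\left(4,6 \right)},A \right)} + 5^{3}\right) = - \frac{4 \left(-1 + 5^{3}\right)}{153} = - \frac{4 \left(-1 + 125\right)}{153} = \left(- \frac{4}{153}\right) 124 = - \frac{496}{153}$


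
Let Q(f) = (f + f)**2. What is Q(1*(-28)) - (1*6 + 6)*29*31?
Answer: -7652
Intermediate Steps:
Q(f) = 4*f**2 (Q(f) = (2*f)**2 = 4*f**2)
Q(1*(-28)) - (1*6 + 6)*29*31 = 4*(1*(-28))**2 - (1*6 + 6)*29*31 = 4*(-28)**2 - (6 + 6)*29*31 = 4*784 - 12*29*31 = 3136 - 348*31 = 3136 - 1*10788 = 3136 - 10788 = -7652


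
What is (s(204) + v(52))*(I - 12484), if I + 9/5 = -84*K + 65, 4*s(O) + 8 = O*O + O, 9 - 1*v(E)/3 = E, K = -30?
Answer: -511079296/5 ≈ -1.0222e+8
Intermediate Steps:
v(E) = 27 - 3*E
s(O) = -2 + O/4 + O**2/4 (s(O) = -2 + (O*O + O)/4 = -2 + (O**2 + O)/4 = -2 + (O + O**2)/4 = -2 + (O/4 + O**2/4) = -2 + O/4 + O**2/4)
I = 12916/5 (I = -9/5 + (-84*(-30) + 65) = -9/5 + (2520 + 65) = -9/5 + 2585 = 12916/5 ≈ 2583.2)
(s(204) + v(52))*(I - 12484) = ((-2 + (1/4)*204 + (1/4)*204**2) + (27 - 3*52))*(12916/5 - 12484) = ((-2 + 51 + (1/4)*41616) + (27 - 156))*(-49504/5) = ((-2 + 51 + 10404) - 129)*(-49504/5) = (10453 - 129)*(-49504/5) = 10324*(-49504/5) = -511079296/5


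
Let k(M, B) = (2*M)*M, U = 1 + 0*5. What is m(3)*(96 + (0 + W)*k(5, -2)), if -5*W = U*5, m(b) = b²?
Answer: 414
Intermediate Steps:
U = 1 (U = 1 + 0 = 1)
k(M, B) = 2*M²
W = -1 (W = -5/5 = -⅕*5 = -1)
m(3)*(96 + (0 + W)*k(5, -2)) = 3²*(96 + (0 - 1)*(2*5²)) = 9*(96 - 2*25) = 9*(96 - 1*50) = 9*(96 - 50) = 9*46 = 414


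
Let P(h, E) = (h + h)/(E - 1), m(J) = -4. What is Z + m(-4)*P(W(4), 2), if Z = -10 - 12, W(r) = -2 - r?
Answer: 26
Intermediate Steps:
P(h, E) = 2*h/(-1 + E) (P(h, E) = (2*h)/(-1 + E) = 2*h/(-1 + E))
Z = -22
Z + m(-4)*P(W(4), 2) = -22 - 8*(-2 - 1*4)/(-1 + 2) = -22 - 8*(-2 - 4)/1 = -22 - 8*(-6) = -22 - 4*(-12) = -22 + 48 = 26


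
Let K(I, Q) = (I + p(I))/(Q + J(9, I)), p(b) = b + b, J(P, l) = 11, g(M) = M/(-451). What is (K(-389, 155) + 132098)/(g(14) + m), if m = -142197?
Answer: -9889122551/10645722926 ≈ -0.92893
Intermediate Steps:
g(M) = -M/451 (g(M) = M*(-1/451) = -M/451)
p(b) = 2*b
K(I, Q) = 3*I/(11 + Q) (K(I, Q) = (I + 2*I)/(Q + 11) = (3*I)/(11 + Q) = 3*I/(11 + Q))
(K(-389, 155) + 132098)/(g(14) + m) = (3*(-389)/(11 + 155) + 132098)/(-1/451*14 - 142197) = (3*(-389)/166 + 132098)/(-14/451 - 142197) = (3*(-389)*(1/166) + 132098)/(-64130861/451) = (-1167/166 + 132098)*(-451/64130861) = (21927101/166)*(-451/64130861) = -9889122551/10645722926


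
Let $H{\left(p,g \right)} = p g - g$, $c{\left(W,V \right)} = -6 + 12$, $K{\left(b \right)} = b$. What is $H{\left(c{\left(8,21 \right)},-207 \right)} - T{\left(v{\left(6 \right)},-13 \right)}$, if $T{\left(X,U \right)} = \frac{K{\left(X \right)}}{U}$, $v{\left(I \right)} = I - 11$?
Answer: $- \frac{13460}{13} \approx -1035.4$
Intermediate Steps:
$v{\left(I \right)} = -11 + I$ ($v{\left(I \right)} = I - 11 = -11 + I$)
$T{\left(X,U \right)} = \frac{X}{U}$
$c{\left(W,V \right)} = 6$
$H{\left(p,g \right)} = - g + g p$ ($H{\left(p,g \right)} = g p - g = - g + g p$)
$H{\left(c{\left(8,21 \right)},-207 \right)} - T{\left(v{\left(6 \right)},-13 \right)} = - 207 \left(-1 + 6\right) - \frac{-11 + 6}{-13} = \left(-207\right) 5 - \left(-5\right) \left(- \frac{1}{13}\right) = -1035 - \frac{5}{13} = - \frac{13460}{13}$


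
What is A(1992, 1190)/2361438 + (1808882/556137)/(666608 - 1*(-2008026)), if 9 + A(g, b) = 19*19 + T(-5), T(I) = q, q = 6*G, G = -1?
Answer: 14414826002144/97570874549904939 ≈ 0.00014774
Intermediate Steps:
q = -6 (q = 6*(-1) = -6)
T(I) = -6
A(g, b) = 346 (A(g, b) = -9 + (19*19 - 6) = -9 + (361 - 6) = -9 + 355 = 346)
A(1992, 1190)/2361438 + (1808882/556137)/(666608 - 1*(-2008026)) = 346/2361438 + (1808882/556137)/(666608 - 1*(-2008026)) = 346*(1/2361438) + (1808882*(1/556137))/(666608 + 2008026) = 173/1180719 + (1808882/556137)/2674634 = 173/1180719 + (1808882/556137)*(1/2674634) = 173/1180719 + 904441/743731464429 = 14414826002144/97570874549904939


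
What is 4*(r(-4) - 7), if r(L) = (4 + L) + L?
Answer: -44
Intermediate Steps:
r(L) = 4 + 2*L
4*(r(-4) - 7) = 4*((4 + 2*(-4)) - 7) = 4*((4 - 8) - 7) = 4*(-4 - 7) = 4*(-11) = -44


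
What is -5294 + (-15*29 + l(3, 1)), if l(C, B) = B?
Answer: -5728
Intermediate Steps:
-5294 + (-15*29 + l(3, 1)) = -5294 + (-15*29 + 1) = -5294 + (-435 + 1) = -5294 - 434 = -5728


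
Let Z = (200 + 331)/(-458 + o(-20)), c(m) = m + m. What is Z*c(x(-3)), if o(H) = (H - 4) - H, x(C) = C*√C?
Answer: 531*I*√3/77 ≈ 11.944*I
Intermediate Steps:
x(C) = C^(3/2)
o(H) = -4 (o(H) = (-4 + H) - H = -4)
c(m) = 2*m
Z = -177/154 (Z = (200 + 331)/(-458 - 4) = 531/(-462) = 531*(-1/462) = -177/154 ≈ -1.1494)
Z*c(x(-3)) = -177*(-3)^(3/2)/77 = -177*(-3*I*√3)/77 = -(-531)*I*√3/77 = 531*I*√3/77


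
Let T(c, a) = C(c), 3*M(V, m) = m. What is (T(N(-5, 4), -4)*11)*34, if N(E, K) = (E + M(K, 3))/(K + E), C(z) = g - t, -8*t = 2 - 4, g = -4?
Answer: -3179/2 ≈ -1589.5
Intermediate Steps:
M(V, m) = m/3
t = ¼ (t = -(2 - 4)/8 = -⅛*(-2) = ¼ ≈ 0.25000)
C(z) = -17/4 (C(z) = -4 - 1*¼ = -4 - ¼ = -17/4)
N(E, K) = (1 + E)/(E + K) (N(E, K) = (E + (⅓)*3)/(K + E) = (E + 1)/(E + K) = (1 + E)/(E + K))
T(c, a) = -17/4
(T(N(-5, 4), -4)*11)*34 = -17/4*11*34 = -187/4*34 = -3179/2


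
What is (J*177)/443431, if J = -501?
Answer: -88677/443431 ≈ -0.19998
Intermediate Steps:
(J*177)/443431 = -501*177/443431 = -88677*1/443431 = -88677/443431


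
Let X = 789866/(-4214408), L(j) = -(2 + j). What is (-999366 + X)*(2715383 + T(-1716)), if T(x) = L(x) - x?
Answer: -520496587021843851/191564 ≈ -2.7171e+12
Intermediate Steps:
L(j) = -2 - j
T(x) = -2 - 2*x (T(x) = (-2 - x) - x = -2 - 2*x)
X = -35903/191564 (X = 789866*(-1/4214408) = -35903/191564 ≈ -0.18742)
(-999366 + X)*(2715383 + T(-1716)) = (-999366 - 35903/191564)*(2715383 + (-2 - 2*(-1716))) = -191442584327*(2715383 + (-2 + 3432))/191564 = -191442584327*(2715383 + 3430)/191564 = -191442584327/191564*2718813 = -520496587021843851/191564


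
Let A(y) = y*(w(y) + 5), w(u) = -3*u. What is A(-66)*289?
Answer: -3872022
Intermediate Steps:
A(y) = y*(5 - 3*y) (A(y) = y*(-3*y + 5) = y*(5 - 3*y))
A(-66)*289 = -66*(5 - 3*(-66))*289 = -66*(5 + 198)*289 = -66*203*289 = -13398*289 = -3872022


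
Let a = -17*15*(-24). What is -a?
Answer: -6120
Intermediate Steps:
a = 6120 (a = -255*(-24) = 6120)
-a = -1*6120 = -6120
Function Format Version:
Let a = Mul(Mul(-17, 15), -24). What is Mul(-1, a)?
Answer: -6120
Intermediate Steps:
a = 6120 (a = Mul(-255, -24) = 6120)
Mul(-1, a) = Mul(-1, 6120) = -6120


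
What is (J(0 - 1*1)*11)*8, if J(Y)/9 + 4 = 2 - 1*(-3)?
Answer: 792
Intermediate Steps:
J(Y) = 9 (J(Y) = -36 + 9*(2 - 1*(-3)) = -36 + 9*(2 + 3) = -36 + 9*5 = -36 + 45 = 9)
(J(0 - 1*1)*11)*8 = (9*11)*8 = 99*8 = 792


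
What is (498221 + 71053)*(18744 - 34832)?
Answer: -9158480112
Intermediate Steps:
(498221 + 71053)*(18744 - 34832) = 569274*(-16088) = -9158480112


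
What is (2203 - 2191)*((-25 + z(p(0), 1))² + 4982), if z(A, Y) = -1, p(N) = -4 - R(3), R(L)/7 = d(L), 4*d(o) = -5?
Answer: 67896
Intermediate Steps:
d(o) = -5/4 (d(o) = (¼)*(-5) = -5/4)
R(L) = -35/4 (R(L) = 7*(-5/4) = -35/4)
p(N) = 19/4 (p(N) = -4 - 1*(-35/4) = -4 + 35/4 = 19/4)
(2203 - 2191)*((-25 + z(p(0), 1))² + 4982) = (2203 - 2191)*((-25 - 1)² + 4982) = 12*((-26)² + 4982) = 12*(676 + 4982) = 12*5658 = 67896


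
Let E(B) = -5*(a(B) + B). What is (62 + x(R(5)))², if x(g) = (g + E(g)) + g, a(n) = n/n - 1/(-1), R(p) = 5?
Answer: 1369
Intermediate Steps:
a(n) = 2 (a(n) = 1 - 1*(-1) = 1 + 1 = 2)
E(B) = -10 - 5*B (E(B) = -5*(2 + B) = -10 - 5*B)
x(g) = -10 - 3*g (x(g) = (g + (-10 - 5*g)) + g = (-10 - 4*g) + g = -10 - 3*g)
(62 + x(R(5)))² = (62 + (-10 - 3*5))² = (62 + (-10 - 15))² = (62 - 25)² = 37² = 1369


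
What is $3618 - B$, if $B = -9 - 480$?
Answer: $4107$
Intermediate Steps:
$B = -489$ ($B = -9 - 480 = -489$)
$3618 - B = 3618 - -489 = 3618 + 489 = 4107$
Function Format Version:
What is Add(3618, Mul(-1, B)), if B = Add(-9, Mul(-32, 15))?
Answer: 4107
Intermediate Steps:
B = -489 (B = Add(-9, -480) = -489)
Add(3618, Mul(-1, B)) = Add(3618, Mul(-1, -489)) = Add(3618, 489) = 4107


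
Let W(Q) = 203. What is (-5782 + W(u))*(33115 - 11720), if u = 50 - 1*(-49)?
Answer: -119362705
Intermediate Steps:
u = 99 (u = 50 + 49 = 99)
(-5782 + W(u))*(33115 - 11720) = (-5782 + 203)*(33115 - 11720) = -5579*21395 = -119362705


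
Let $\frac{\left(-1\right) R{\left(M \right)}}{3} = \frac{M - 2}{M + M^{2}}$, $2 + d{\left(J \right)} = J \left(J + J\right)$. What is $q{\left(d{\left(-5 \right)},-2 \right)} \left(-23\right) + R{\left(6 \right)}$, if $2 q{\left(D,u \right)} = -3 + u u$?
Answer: $- \frac{165}{14} \approx -11.786$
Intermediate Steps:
$d{\left(J \right)} = -2 + 2 J^{2}$ ($d{\left(J \right)} = -2 + J \left(J + J\right) = -2 + J 2 J = -2 + 2 J^{2}$)
$q{\left(D,u \right)} = - \frac{3}{2} + \frac{u^{2}}{2}$ ($q{\left(D,u \right)} = \frac{-3 + u u}{2} = \frac{-3 + u^{2}}{2} = - \frac{3}{2} + \frac{u^{2}}{2}$)
$R{\left(M \right)} = - \frac{3 \left(-2 + M\right)}{M + M^{2}}$ ($R{\left(M \right)} = - 3 \frac{M - 2}{M + M^{2}} = - 3 \frac{-2 + M}{M + M^{2}} = - \frac{3 \left(-2 + M\right)}{M + M^{2}}$)
$q{\left(d{\left(-5 \right)},-2 \right)} \left(-23\right) + R{\left(6 \right)} = \left(- \frac{3}{2} + \frac{\left(-2\right)^{2}}{2}\right) \left(-23\right) + \frac{3 \left(2 - 6\right)}{6 \left(1 + 6\right)} = \left(- \frac{3}{2} + \frac{1}{2} \cdot 4\right) \left(-23\right) + 3 \cdot \frac{1}{6} \cdot \frac{1}{7} \left(2 - 6\right) = \left(- \frac{3}{2} + 2\right) \left(-23\right) + 3 \cdot \frac{1}{6} \cdot \frac{1}{7} \left(-4\right) = \frac{1}{2} \left(-23\right) - \frac{2}{7} = - \frac{23}{2} - \frac{2}{7} = - \frac{165}{14}$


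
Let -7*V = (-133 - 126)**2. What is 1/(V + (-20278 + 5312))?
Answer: -1/24549 ≈ -4.0735e-5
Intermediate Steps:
V = -9583 (V = -(-133 - 126)**2/7 = -1/7*(-259)**2 = -1/7*67081 = -9583)
1/(V + (-20278 + 5312)) = 1/(-9583 + (-20278 + 5312)) = 1/(-9583 - 14966) = 1/(-24549) = -1/24549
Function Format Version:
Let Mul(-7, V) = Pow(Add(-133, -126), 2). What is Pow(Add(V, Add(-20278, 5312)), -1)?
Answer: Rational(-1, 24549) ≈ -4.0735e-5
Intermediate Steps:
V = -9583 (V = Mul(Rational(-1, 7), Pow(Add(-133, -126), 2)) = Mul(Rational(-1, 7), Pow(-259, 2)) = Mul(Rational(-1, 7), 67081) = -9583)
Pow(Add(V, Add(-20278, 5312)), -1) = Pow(Add(-9583, Add(-20278, 5312)), -1) = Pow(Add(-9583, -14966), -1) = Pow(-24549, -1) = Rational(-1, 24549)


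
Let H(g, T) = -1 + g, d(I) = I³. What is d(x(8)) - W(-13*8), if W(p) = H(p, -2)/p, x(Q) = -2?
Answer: -937/104 ≈ -9.0096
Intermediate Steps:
W(p) = (-1 + p)/p
d(x(8)) - W(-13*8) = (-2)³ - (-1 - 13*8)/((-13*8)) = -8 - (-1 - 104)/(-104) = -8 - (-1)*(-105)/104 = -8 - 1*105/104 = -8 - 105/104 = -937/104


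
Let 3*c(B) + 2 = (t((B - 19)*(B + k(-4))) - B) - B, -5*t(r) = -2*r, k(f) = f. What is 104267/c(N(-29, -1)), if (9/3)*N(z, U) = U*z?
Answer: -14076045/1912 ≈ -7361.9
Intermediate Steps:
N(z, U) = U*z/3 (N(z, U) = (U*z)/3 = U*z/3)
t(r) = 2*r/5 (t(r) = -(-2)*r/5 = 2*r/5)
c(B) = -⅔ - 2*B/3 + 2*(-19 + B)*(-4 + B)/15 (c(B) = -⅔ + ((2*((B - 19)*(B - 4))/5 - B) - B)/3 = -⅔ + ((2*((-19 + B)*(-4 + B))/5 - B) - B)/3 = -⅔ + ((2*(-19 + B)*(-4 + B)/5 - B) - B)/3 = -⅔ + ((-B + 2*(-19 + B)*(-4 + B)/5) - B)/3 = -⅔ + (-2*B + 2*(-19 + B)*(-4 + B)/5)/3 = -⅔ + (-2*B/3 + 2*(-19 + B)*(-4 + B)/15) = -⅔ - 2*B/3 + 2*(-19 + B)*(-4 + B)/15)
104267/c(N(-29, -1)) = 104267/(142/15 - 56*(-1)*(-29)/45 + 2*((⅓)*(-1)*(-29))²/15) = 104267/(142/15 - 56/15*29/3 + 2*(29/3)²/15) = 104267/(142/15 - 1624/45 + (2/15)*(841/9)) = 104267/(142/15 - 1624/45 + 1682/135) = 104267/(-1912/135) = 104267*(-135/1912) = -14076045/1912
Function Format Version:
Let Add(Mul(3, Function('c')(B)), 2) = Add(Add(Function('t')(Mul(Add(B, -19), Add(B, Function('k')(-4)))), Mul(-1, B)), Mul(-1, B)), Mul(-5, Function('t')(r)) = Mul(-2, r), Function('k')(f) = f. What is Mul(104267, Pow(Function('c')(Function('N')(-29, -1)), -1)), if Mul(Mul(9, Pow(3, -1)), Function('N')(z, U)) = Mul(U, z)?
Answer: Rational(-14076045, 1912) ≈ -7361.9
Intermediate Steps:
Function('N')(z, U) = Mul(Rational(1, 3), U, z) (Function('N')(z, U) = Mul(Rational(1, 3), Mul(U, z)) = Mul(Rational(1, 3), U, z))
Function('t')(r) = Mul(Rational(2, 5), r) (Function('t')(r) = Mul(Rational(-1, 5), Mul(-2, r)) = Mul(Rational(2, 5), r))
Function('c')(B) = Add(Rational(-2, 3), Mul(Rational(-2, 3), B), Mul(Rational(2, 15), Add(-19, B), Add(-4, B))) (Function('c')(B) = Add(Rational(-2, 3), Mul(Rational(1, 3), Add(Add(Mul(Rational(2, 5), Mul(Add(B, -19), Add(B, -4))), Mul(-1, B)), Mul(-1, B)))) = Add(Rational(-2, 3), Mul(Rational(1, 3), Add(Add(Mul(Rational(2, 5), Mul(Add(-19, B), Add(-4, B))), Mul(-1, B)), Mul(-1, B)))) = Add(Rational(-2, 3), Mul(Rational(1, 3), Add(Add(Mul(Rational(2, 5), Add(-19, B), Add(-4, B)), Mul(-1, B)), Mul(-1, B)))) = Add(Rational(-2, 3), Mul(Rational(1, 3), Add(Add(Mul(-1, B), Mul(Rational(2, 5), Add(-19, B), Add(-4, B))), Mul(-1, B)))) = Add(Rational(-2, 3), Mul(Rational(1, 3), Add(Mul(-2, B), Mul(Rational(2, 5), Add(-19, B), Add(-4, B))))) = Add(Rational(-2, 3), Add(Mul(Rational(-2, 3), B), Mul(Rational(2, 15), Add(-19, B), Add(-4, B)))) = Add(Rational(-2, 3), Mul(Rational(-2, 3), B), Mul(Rational(2, 15), Add(-19, B), Add(-4, B))))
Mul(104267, Pow(Function('c')(Function('N')(-29, -1)), -1)) = Mul(104267, Pow(Add(Rational(142, 15), Mul(Rational(-56, 15), Mul(Rational(1, 3), -1, -29)), Mul(Rational(2, 15), Pow(Mul(Rational(1, 3), -1, -29), 2))), -1)) = Mul(104267, Pow(Add(Rational(142, 15), Mul(Rational(-56, 15), Rational(29, 3)), Mul(Rational(2, 15), Pow(Rational(29, 3), 2))), -1)) = Mul(104267, Pow(Add(Rational(142, 15), Rational(-1624, 45), Mul(Rational(2, 15), Rational(841, 9))), -1)) = Mul(104267, Pow(Add(Rational(142, 15), Rational(-1624, 45), Rational(1682, 135)), -1)) = Mul(104267, Pow(Rational(-1912, 135), -1)) = Mul(104267, Rational(-135, 1912)) = Rational(-14076045, 1912)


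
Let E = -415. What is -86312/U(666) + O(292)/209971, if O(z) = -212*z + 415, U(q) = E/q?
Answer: 12069903772097/87137965 ≈ 1.3851e+5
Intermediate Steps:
U(q) = -415/q
O(z) = 415 - 212*z
-86312/U(666) + O(292)/209971 = -86312/((-415/666)) + (415 - 212*292)/209971 = -86312/((-415*1/666)) + (415 - 61904)*(1/209971) = -86312/(-415/666) - 61489*1/209971 = -86312*(-666/415) - 61489/209971 = 57483792/415 - 61489/209971 = 12069903772097/87137965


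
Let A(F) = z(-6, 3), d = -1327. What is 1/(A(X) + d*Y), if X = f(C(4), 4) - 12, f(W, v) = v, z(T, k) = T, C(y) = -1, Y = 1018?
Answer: -1/1350892 ≈ -7.4025e-7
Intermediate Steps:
X = -8 (X = 4 - 12 = -8)
A(F) = -6
1/(A(X) + d*Y) = 1/(-6 - 1327*1018) = 1/(-6 - 1350886) = 1/(-1350892) = -1/1350892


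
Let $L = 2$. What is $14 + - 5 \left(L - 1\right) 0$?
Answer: $14$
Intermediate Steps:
$14 + - 5 \left(L - 1\right) 0 = 14 + - 5 \left(2 - 1\right) 0 = 14 + \left(-5\right) 1 \cdot 0 = 14 - 0 = 14 + 0 = 14$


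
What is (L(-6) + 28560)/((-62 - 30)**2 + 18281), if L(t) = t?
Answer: 9518/8915 ≈ 1.0676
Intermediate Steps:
(L(-6) + 28560)/((-62 - 30)**2 + 18281) = (-6 + 28560)/((-62 - 30)**2 + 18281) = 28554/((-92)**2 + 18281) = 28554/(8464 + 18281) = 28554/26745 = 28554*(1/26745) = 9518/8915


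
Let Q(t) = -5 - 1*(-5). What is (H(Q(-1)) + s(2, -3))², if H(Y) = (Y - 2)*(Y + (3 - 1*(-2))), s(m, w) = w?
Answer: 169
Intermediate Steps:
Q(t) = 0 (Q(t) = -5 + 5 = 0)
H(Y) = (-2 + Y)*(5 + Y) (H(Y) = (-2 + Y)*(Y + (3 + 2)) = (-2 + Y)*(Y + 5) = (-2 + Y)*(5 + Y))
(H(Q(-1)) + s(2, -3))² = ((-10 + 0² + 3*0) - 3)² = ((-10 + 0 + 0) - 3)² = (-10 - 3)² = (-13)² = 169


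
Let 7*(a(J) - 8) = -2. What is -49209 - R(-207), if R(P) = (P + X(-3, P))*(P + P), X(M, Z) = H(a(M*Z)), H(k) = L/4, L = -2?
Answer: -135114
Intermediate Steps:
a(J) = 54/7 (a(J) = 8 + (1/7)*(-2) = 8 - 2/7 = 54/7)
H(k) = -1/2 (H(k) = -2/4 = -2*1/4 = -1/2)
X(M, Z) = -1/2
R(P) = 2*P*(-1/2 + P) (R(P) = (P - 1/2)*(P + P) = (-1/2 + P)*(2*P) = 2*P*(-1/2 + P))
-49209 - R(-207) = -49209 - (-207)*(-1 + 2*(-207)) = -49209 - (-207)*(-1 - 414) = -49209 - (-207)*(-415) = -49209 - 1*85905 = -49209 - 85905 = -135114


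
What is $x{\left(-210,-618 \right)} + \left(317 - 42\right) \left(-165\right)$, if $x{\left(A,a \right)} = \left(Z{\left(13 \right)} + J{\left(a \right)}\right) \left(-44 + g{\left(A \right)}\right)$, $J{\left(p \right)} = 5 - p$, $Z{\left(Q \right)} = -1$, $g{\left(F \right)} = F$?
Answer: $-203363$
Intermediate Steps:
$x{\left(A,a \right)} = \left(-44 + A\right) \left(4 - a\right)$ ($x{\left(A,a \right)} = \left(-1 - \left(-5 + a\right)\right) \left(-44 + A\right) = \left(4 - a\right) \left(-44 + A\right) = \left(-44 + A\right) \left(4 - a\right)$)
$x{\left(-210,-618 \right)} + \left(317 - 42\right) \left(-165\right) = \left(-176 - -210 + 44 \left(-618\right) - - 210 \left(-5 - 618\right)\right) + \left(317 - 42\right) \left(-165\right) = \left(-176 + 210 - 27192 - \left(-210\right) \left(-623\right)\right) + 275 \left(-165\right) = \left(-176 + 210 - 27192 - 130830\right) - 45375 = -157988 - 45375 = -203363$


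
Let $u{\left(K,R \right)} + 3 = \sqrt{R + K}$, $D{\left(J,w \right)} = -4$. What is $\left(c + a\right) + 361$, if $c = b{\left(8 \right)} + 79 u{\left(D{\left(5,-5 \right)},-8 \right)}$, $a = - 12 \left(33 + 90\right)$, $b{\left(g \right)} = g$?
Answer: $-1344 + 158 i \sqrt{3} \approx -1344.0 + 273.66 i$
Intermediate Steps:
$a = -1476$ ($a = \left(-12\right) 123 = -1476$)
$u{\left(K,R \right)} = -3 + \sqrt{K + R}$ ($u{\left(K,R \right)} = -3 + \sqrt{R + K} = -3 + \sqrt{K + R}$)
$c = -229 + 158 i \sqrt{3}$ ($c = 8 + 79 \left(-3 + \sqrt{-4 - 8}\right) = 8 + 79 \left(-3 + \sqrt{-12}\right) = 8 + 79 \left(-3 + 2 i \sqrt{3}\right) = 8 - \left(237 - 158 i \sqrt{3}\right) = -229 + 158 i \sqrt{3} \approx -229.0 + 273.66 i$)
$\left(c + a\right) + 361 = \left(\left(-229 + 158 i \sqrt{3}\right) - 1476\right) + 361 = \left(-1705 + 158 i \sqrt{3}\right) + 361 = -1344 + 158 i \sqrt{3}$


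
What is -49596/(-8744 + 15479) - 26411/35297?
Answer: -642822699/79241765 ≈ -8.1122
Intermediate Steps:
-49596/(-8744 + 15479) - 26411/35297 = -49596/6735 - 26411*1/35297 = -49596*1/6735 - 26411/35297 = -16532/2245 - 26411/35297 = -642822699/79241765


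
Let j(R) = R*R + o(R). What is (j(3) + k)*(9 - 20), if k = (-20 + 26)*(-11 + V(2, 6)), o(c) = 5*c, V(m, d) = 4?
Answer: 198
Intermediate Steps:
j(R) = R**2 + 5*R (j(R) = R*R + 5*R = R**2 + 5*R)
k = -42 (k = (-20 + 26)*(-11 + 4) = 6*(-7) = -42)
(j(3) + k)*(9 - 20) = (3*(5 + 3) - 42)*(9 - 20) = (3*8 - 42)*(-11) = (24 - 42)*(-11) = -18*(-11) = 198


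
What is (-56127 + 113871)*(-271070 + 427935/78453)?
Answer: -136441544588400/8717 ≈ -1.5652e+10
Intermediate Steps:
(-56127 + 113871)*(-271070 + 427935/78453) = 57744*(-271070 + 427935*(1/78453)) = 57744*(-271070 + 142645/26151) = 57744*(-7088608925/26151) = -136441544588400/8717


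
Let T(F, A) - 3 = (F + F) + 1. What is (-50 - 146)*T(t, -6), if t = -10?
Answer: 3136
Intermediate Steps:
T(F, A) = 4 + 2*F (T(F, A) = 3 + ((F + F) + 1) = 3 + (2*F + 1) = 3 + (1 + 2*F) = 4 + 2*F)
(-50 - 146)*T(t, -6) = (-50 - 146)*(4 + 2*(-10)) = -196*(4 - 20) = -196*(-16) = 3136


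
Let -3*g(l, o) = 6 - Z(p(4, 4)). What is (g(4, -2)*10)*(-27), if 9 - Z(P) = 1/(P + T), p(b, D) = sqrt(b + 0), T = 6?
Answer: -1035/4 ≈ -258.75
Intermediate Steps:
p(b, D) = sqrt(b)
Z(P) = 9 - 1/(6 + P) (Z(P) = 9 - 1/(P + 6) = 9 - 1/(6 + P))
g(l, o) = 23/24 (g(l, o) = -(6 - (53 + 9*sqrt(4))/(6 + sqrt(4)))/3 = -(6 - (53 + 9*2)/(6 + 2))/3 = -(6 - (53 + 18)/8)/3 = -(6 - 71/8)/3 = -1/3*(-23/8) = 23/24)
(g(4, -2)*10)*(-27) = ((23/24)*10)*(-27) = (115/12)*(-27) = -1035/4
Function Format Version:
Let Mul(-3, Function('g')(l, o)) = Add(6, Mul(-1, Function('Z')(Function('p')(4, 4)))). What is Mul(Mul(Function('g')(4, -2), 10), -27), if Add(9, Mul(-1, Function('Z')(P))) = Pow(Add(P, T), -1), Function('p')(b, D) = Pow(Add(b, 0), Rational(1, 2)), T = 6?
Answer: Rational(-1035, 4) ≈ -258.75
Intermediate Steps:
Function('p')(b, D) = Pow(b, Rational(1, 2))
Function('Z')(P) = Add(9, Mul(-1, Pow(Add(6, P), -1))) (Function('Z')(P) = Add(9, Mul(-1, Pow(Add(P, 6), -1))) = Add(9, Mul(-1, Pow(Add(6, P), -1))))
Function('g')(l, o) = Rational(23, 24) (Function('g')(l, o) = Mul(Rational(-1, 3), Add(6, Mul(-1, Mul(Pow(Add(6, Pow(4, Rational(1, 2))), -1), Add(53, Mul(9, Pow(4, Rational(1, 2)))))))) = Mul(Rational(-1, 3), Add(6, Mul(-1, Mul(Pow(Add(6, 2), -1), Add(53, Mul(9, 2)))))) = Mul(Rational(-1, 3), Add(6, Mul(-1, Mul(Pow(8, -1), Add(53, 18))))) = Mul(Rational(-1, 3), Add(6, Mul(-1, Mul(Rational(1, 8), 71)))) = Mul(Rational(-1, 3), Add(6, Mul(-1, Rational(71, 8)))) = Mul(Rational(-1, 3), Add(6, Rational(-71, 8))) = Mul(Rational(-1, 3), Rational(-23, 8)) = Rational(23, 24))
Mul(Mul(Function('g')(4, -2), 10), -27) = Mul(Mul(Rational(23, 24), 10), -27) = Mul(Rational(115, 12), -27) = Rational(-1035, 4)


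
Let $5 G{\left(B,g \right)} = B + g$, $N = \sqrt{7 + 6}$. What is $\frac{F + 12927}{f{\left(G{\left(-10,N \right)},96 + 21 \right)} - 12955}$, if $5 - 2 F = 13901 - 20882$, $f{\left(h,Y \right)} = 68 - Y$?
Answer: $- \frac{4105}{3251} \approx -1.2627$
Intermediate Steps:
$N = \sqrt{13} \approx 3.6056$
$G{\left(B,g \right)} = \frac{B}{5} + \frac{g}{5}$ ($G{\left(B,g \right)} = \frac{B + g}{5} = \frac{B}{5} + \frac{g}{5}$)
$F = 3493$ ($F = \frac{5}{2} - \frac{13901 - 20882}{2} = \frac{5}{2} - - \frac{6981}{2} = \frac{5}{2} + \frac{6981}{2} = 3493$)
$\frac{F + 12927}{f{\left(G{\left(-10,N \right)},96 + 21 \right)} - 12955} = \frac{3493 + 12927}{\left(68 - \left(96 + 21\right)\right) - 12955} = \frac{16420}{\left(68 - 117\right) - 12955} = \frac{16420}{-49 - 12955} = \frac{16420}{-13004} = 16420 \left(- \frac{1}{13004}\right) = - \frac{4105}{3251}$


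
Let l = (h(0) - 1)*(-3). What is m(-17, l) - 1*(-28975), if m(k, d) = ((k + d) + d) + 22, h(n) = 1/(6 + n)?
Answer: 28985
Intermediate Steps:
l = 5/2 (l = (1/(6 + 0) - 1)*(-3) = (1/6 - 1)*(-3) = (⅙ - 1)*(-3) = -⅚*(-3) = 5/2 ≈ 2.5000)
m(k, d) = 22 + k + 2*d (m(k, d) = ((d + k) + d) + 22 = (k + 2*d) + 22 = 22 + k + 2*d)
m(-17, l) - 1*(-28975) = (22 - 17 + 2*(5/2)) - 1*(-28975) = (22 - 17 + 5) + 28975 = 10 + 28975 = 28985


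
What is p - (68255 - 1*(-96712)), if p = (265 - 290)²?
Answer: -164342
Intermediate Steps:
p = 625 (p = (-25)² = 625)
p - (68255 - 1*(-96712)) = 625 - (68255 - 1*(-96712)) = 625 - (68255 + 96712) = 625 - 1*164967 = 625 - 164967 = -164342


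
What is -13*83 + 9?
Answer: -1070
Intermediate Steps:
-13*83 + 9 = -1079 + 9 = -1070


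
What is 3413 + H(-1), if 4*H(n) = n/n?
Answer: 13653/4 ≈ 3413.3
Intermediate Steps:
H(n) = ¼ (H(n) = (n/n)/4 = (¼)*1 = ¼)
3413 + H(-1) = 3413 + ¼ = 13653/4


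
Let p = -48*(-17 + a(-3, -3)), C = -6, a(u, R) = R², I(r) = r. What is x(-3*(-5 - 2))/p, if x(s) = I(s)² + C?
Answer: 145/128 ≈ 1.1328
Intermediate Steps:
x(s) = -6 + s² (x(s) = s² - 6 = -6 + s²)
p = 384 (p = -48*(-17 + (-3)²) = -48*(-17 + 9) = -48*(-8) = 384)
x(-3*(-5 - 2))/p = (-6 + (-3*(-5 - 2))²)/384 = (-6 + (-3*(-7))²)*(1/384) = (-6 + (-1*(-21))²)*(1/384) = (-6 + 21²)*(1/384) = (-6 + 441)*(1/384) = 435*(1/384) = 145/128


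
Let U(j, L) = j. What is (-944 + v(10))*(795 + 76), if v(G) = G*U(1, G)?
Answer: -813514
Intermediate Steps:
v(G) = G (v(G) = G*1 = G)
(-944 + v(10))*(795 + 76) = (-944 + 10)*(795 + 76) = -934*871 = -813514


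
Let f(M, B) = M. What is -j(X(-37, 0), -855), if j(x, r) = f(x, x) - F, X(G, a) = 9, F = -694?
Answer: -703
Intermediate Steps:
j(x, r) = 694 + x (j(x, r) = x - 1*(-694) = x + 694 = 694 + x)
-j(X(-37, 0), -855) = -(694 + 9) = -1*703 = -703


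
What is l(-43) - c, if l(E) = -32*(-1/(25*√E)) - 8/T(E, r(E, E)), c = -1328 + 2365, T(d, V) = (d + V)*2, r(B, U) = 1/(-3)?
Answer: -67399/65 - 32*I*√43/1075 ≈ -1036.9 - 0.1952*I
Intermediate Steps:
r(B, U) = -⅓
T(d, V) = 2*V + 2*d (T(d, V) = (V + d)*2 = 2*V + 2*d)
c = 1037
l(E) = -8/(-⅔ + 2*E) + 32/(25*√E) (l(E) = -32*(-1/(25*√E)) - 8/(2*(-⅓) + 2*E) = -(-32)/(25*√E) - 8/(-⅔ + 2*E) = 32/(25*√E) - 8/(-⅔ + 2*E) = -8/(-⅔ + 2*E) + 32/(25*√E))
l(-43) - c = 4*(-8 - 75*I*√43 + 24*(-43))/(25*√(-43)*(-1 + 3*(-43))) - 1*1037 = 4*(-I*√43/43)*(-8 - 75*I*√43 - 1032)/(25*(-1 - 129)) - 1037 = (4/25)*(-I*√43/43)*(-8 - 75*I*√43 - 1032)/(-130) - 1037 = (4/25)*(-I*√43/43)*(-1/130)*(-1040 - 75*I*√43) - 1037 = 2*I*√43*(-1040 - 75*I*√43)/69875 - 1037 = -1037 + 2*I*√43*(-1040 - 75*I*√43)/69875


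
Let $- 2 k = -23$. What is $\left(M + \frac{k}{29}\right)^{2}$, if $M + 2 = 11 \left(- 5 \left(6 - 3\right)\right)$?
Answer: $\frac{93373569}{3364} \approx 27757.0$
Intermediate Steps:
$k = \frac{23}{2}$ ($k = \left(- \frac{1}{2}\right) \left(-23\right) = \frac{23}{2} \approx 11.5$)
$M = -167$ ($M = -2 + 11 \left(- 5 \left(6 - 3\right)\right) = -2 + 11 \left(\left(-5\right) 3\right) = -2 + 11 \left(-15\right) = -2 - 165 = -167$)
$\left(M + \frac{k}{29}\right)^{2} = \left(-167 + \frac{23}{2 \cdot 29}\right)^{2} = \left(-167 + \frac{23}{2} \cdot \frac{1}{29}\right)^{2} = \left(-167 + \frac{23}{58}\right)^{2} = \left(- \frac{9663}{58}\right)^{2} = \frac{93373569}{3364}$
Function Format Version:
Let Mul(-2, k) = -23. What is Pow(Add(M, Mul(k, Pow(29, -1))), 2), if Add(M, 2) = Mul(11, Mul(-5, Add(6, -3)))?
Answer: Rational(93373569, 3364) ≈ 27757.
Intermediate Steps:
k = Rational(23, 2) (k = Mul(Rational(-1, 2), -23) = Rational(23, 2) ≈ 11.500)
M = -167 (M = Add(-2, Mul(11, Mul(-5, Add(6, -3)))) = Add(-2, Mul(11, Mul(-5, 3))) = Add(-2, Mul(11, -15)) = Add(-2, -165) = -167)
Pow(Add(M, Mul(k, Pow(29, -1))), 2) = Pow(Add(-167, Mul(Rational(23, 2), Pow(29, -1))), 2) = Pow(Add(-167, Mul(Rational(23, 2), Rational(1, 29))), 2) = Pow(Add(-167, Rational(23, 58)), 2) = Pow(Rational(-9663, 58), 2) = Rational(93373569, 3364)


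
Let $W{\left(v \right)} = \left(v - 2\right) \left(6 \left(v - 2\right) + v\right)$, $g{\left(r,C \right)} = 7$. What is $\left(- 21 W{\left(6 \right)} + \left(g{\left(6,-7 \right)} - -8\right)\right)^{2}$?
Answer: $6275025$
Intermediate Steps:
$W{\left(v \right)} = \left(-12 + 7 v\right) \left(-2 + v\right)$ ($W{\left(v \right)} = \left(-2 + v\right) \left(6 \left(-2 + v\right) + v\right) = \left(-2 + v\right) \left(\left(-12 + 6 v\right) + v\right) = \left(-2 + v\right) \left(-12 + 7 v\right) = \left(-12 + 7 v\right) \left(-2 + v\right)$)
$\left(- 21 W{\left(6 \right)} + \left(g{\left(6,-7 \right)} - -8\right)\right)^{2} = \left(- 21 \left(24 - 156 + 7 \cdot 6^{2}\right) + \left(7 - -8\right)\right)^{2} = \left(- 21 \left(24 - 156 + 7 \cdot 36\right) + \left(7 + 8\right)\right)^{2} = \left(- 21 \left(24 - 156 + 252\right) + 15\right)^{2} = \left(\left(-21\right) 120 + 15\right)^{2} = \left(-2520 + 15\right)^{2} = \left(-2505\right)^{2} = 6275025$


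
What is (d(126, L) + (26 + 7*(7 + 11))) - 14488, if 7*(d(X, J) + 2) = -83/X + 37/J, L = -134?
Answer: -423648832/29547 ≈ -14338.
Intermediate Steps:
d(X, J) = -2 - 83/(7*X) + 37/(7*J) (d(X, J) = -2 + (-83/X + 37/J)/7 = -2 + (-83/(7*X) + 37/(7*J)) = -2 - 83/(7*X) + 37/(7*J))
(d(126, L) + (26 + 7*(7 + 11))) - 14488 = ((-2 - 83/7/126 + (37/7)/(-134)) + (26 + 7*(7 + 11))) - 14488 = ((-2 - 83/7*1/126 + (37/7)*(-1/134)) + (26 + 7*18)) - 14488 = ((-2 - 83/882 - 37/938) + (26 + 126)) - 14488 = (-63040/29547 + 152) - 14488 = 4428104/29547 - 14488 = -423648832/29547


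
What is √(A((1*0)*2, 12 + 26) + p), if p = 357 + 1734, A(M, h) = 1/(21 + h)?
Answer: 13*√43070/59 ≈ 45.728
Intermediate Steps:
p = 2091
√(A((1*0)*2, 12 + 26) + p) = √(1/(21 + (12 + 26)) + 2091) = √(1/(21 + 38) + 2091) = √(1/59 + 2091) = √(123370/59) = 13*√43070/59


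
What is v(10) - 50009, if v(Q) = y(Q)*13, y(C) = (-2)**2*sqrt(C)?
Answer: -50009 + 52*sqrt(10) ≈ -49845.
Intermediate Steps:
y(C) = 4*sqrt(C)
v(Q) = 52*sqrt(Q) (v(Q) = (4*sqrt(Q))*13 = 52*sqrt(Q))
v(10) - 50009 = 52*sqrt(10) - 50009 = -50009 + 52*sqrt(10)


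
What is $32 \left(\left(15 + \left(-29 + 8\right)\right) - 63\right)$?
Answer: $-2208$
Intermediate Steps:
$32 \left(\left(15 + \left(-29 + 8\right)\right) - 63\right) = 32 \left(\left(15 - 21\right) - 63\right) = 32 \left(-6 - 63\right) = 32 \left(-69\right) = -2208$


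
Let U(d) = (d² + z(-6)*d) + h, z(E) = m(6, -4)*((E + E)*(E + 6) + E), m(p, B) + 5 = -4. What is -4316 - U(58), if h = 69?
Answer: -10881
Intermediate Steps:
m(p, B) = -9 (m(p, B) = -5 - 4 = -9)
z(E) = -9*E - 18*E*(6 + E) (z(E) = -9*((E + E)*(E + 6) + E) = -9*((2*E)*(6 + E) + E) = -9*(2*E*(6 + E) + E) = -9*(E + 2*E*(6 + E)) = -9*E - 18*E*(6 + E))
U(d) = 69 + d² + 54*d (U(d) = (d² + (-9*(-6)*(13 + 2*(-6)))*d) + 69 = (d² + (-9*(-6)*(13 - 12))*d) + 69 = (d² + (-9*(-6)*1)*d) + 69 = (d² + 54*d) + 69 = 69 + d² + 54*d)
-4316 - U(58) = -4316 - (69 + 58² + 54*58) = -4316 - (69 + 3364 + 3132) = -4316 - 1*6565 = -4316 - 6565 = -10881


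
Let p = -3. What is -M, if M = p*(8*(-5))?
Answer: -120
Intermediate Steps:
M = 120 (M = -24*(-5) = -3*(-40) = 120)
-M = -1*120 = -120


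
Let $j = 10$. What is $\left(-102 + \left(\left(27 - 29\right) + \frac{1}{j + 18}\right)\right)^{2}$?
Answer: $\frac{8473921}{784} \approx 10809.0$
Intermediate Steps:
$\left(-102 + \left(\left(27 - 29\right) + \frac{1}{j + 18}\right)\right)^{2} = \left(-102 + \left(\left(27 - 29\right) + \frac{1}{10 + 18}\right)\right)^{2} = \left(-102 - \left(2 - \frac{1}{28}\right)\right)^{2} = \left(-102 + \left(-2 + \frac{1}{28}\right)\right)^{2} = \left(-102 - \frac{55}{28}\right)^{2} = \left(- \frac{2911}{28}\right)^{2} = \frac{8473921}{784}$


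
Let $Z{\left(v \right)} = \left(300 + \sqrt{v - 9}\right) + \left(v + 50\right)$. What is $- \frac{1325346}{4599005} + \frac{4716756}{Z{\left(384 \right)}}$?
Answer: $\frac{15921496628885694}{2476016910905} - \frac{23583780 \sqrt{15}}{538381} \approx 6260.6$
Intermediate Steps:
$Z{\left(v \right)} = 350 + v + \sqrt{-9 + v}$ ($Z{\left(v \right)} = \left(300 + \sqrt{-9 + v}\right) + \left(50 + v\right) = 350 + v + \sqrt{-9 + v}$)
$- \frac{1325346}{4599005} + \frac{4716756}{Z{\left(384 \right)}} = - \frac{1325346}{4599005} + \frac{4716756}{350 + 384 + \sqrt{-9 + 384}} = \left(-1325346\right) \frac{1}{4599005} + \frac{4716756}{350 + 384 + \sqrt{375}} = - \frac{1325346}{4599005} + \frac{4716756}{350 + 384 + 5 \sqrt{15}} = - \frac{1325346}{4599005} + \frac{4716756}{734 + 5 \sqrt{15}}$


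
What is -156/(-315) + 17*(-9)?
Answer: -16013/105 ≈ -152.50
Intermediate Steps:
-156/(-315) + 17*(-9) = -1/315*(-156) - 153 = 52/105 - 153 = -16013/105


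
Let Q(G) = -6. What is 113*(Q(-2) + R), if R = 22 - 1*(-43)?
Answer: 6667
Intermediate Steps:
R = 65 (R = 22 + 43 = 65)
113*(Q(-2) + R) = 113*(-6 + 65) = 113*59 = 6667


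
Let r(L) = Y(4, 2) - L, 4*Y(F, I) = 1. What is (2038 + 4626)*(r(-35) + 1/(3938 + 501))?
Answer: 1042754398/4439 ≈ 2.3491e+5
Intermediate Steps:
Y(F, I) = ¼ (Y(F, I) = (¼)*1 = ¼)
r(L) = ¼ - L
(2038 + 4626)*(r(-35) + 1/(3938 + 501)) = (2038 + 4626)*((¼ - 1*(-35)) + 1/(3938 + 501)) = 6664*((¼ + 35) + 1/4439) = 6664*(141/4 + 1/4439) = 6664*(625903/17756) = 1042754398/4439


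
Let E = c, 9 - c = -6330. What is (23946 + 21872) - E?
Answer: 39479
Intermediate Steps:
c = 6339 (c = 9 - 1*(-6330) = 9 + 6330 = 6339)
E = 6339
(23946 + 21872) - E = (23946 + 21872) - 1*6339 = 45818 - 6339 = 39479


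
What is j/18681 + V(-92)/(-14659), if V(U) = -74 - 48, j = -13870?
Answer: -201041248/273844779 ≈ -0.73414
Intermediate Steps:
V(U) = -122
j/18681 + V(-92)/(-14659) = -13870/18681 - 122/(-14659) = -13870*1/18681 - 122*(-1/14659) = -13870/18681 + 122/14659 = -201041248/273844779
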